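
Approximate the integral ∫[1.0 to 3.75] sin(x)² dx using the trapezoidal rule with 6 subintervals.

f(x) = sin(x)²
a = 1.0, b = 3.75, n = 6
h = (b - a)/n = 0.458333

Trapezoidal rule: (h/2)[f(x₀) + 2f(x₁) + 2f(x₂) + ... + f(xₙ)]

x_0 = 1.0000, f(x_0) = 0.708073, coefficient = 1
x_1 = 1.4583, f(x_1) = 0.987405, coefficient = 2
x_2 = 1.9167, f(x_2) = 0.885068, coefficient = 2
x_3 = 2.3750, f(x_3) = 0.481199, coefficient = 2
x_4 = 2.8333, f(x_4) = 0.092052, coefficient = 2
x_5 = 3.2917, f(x_5) = 0.022354, coefficient = 2
x_6 = 3.7500, f(x_6) = 0.326682, coefficient = 1

I ≈ (0.458333/2) × 5.970912 = 1.368334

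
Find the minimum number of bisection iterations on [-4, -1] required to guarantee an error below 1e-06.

We need (b-a)/2^n ≤ 1e-06
(-1 - (-4))/2^n ≤ 1e-06
3/2^n ≤ 1e-06
2^n ≥ 3000000
n ≥ log₂(3000000) = 21.52
n ≥ 22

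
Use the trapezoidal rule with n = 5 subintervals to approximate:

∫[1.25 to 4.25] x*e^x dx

f(x) = x*e^x
a = 1.25, b = 4.25, n = 5
h = (b - a)/n = 0.600000

Trapezoidal rule: (h/2)[f(x₀) + 2f(x₁) + 2f(x₂) + ... + f(xₙ)]

x_0 = 1.2500, f(x_0) = 4.362929, coefficient = 1
x_1 = 1.8500, f(x_1) = 11.765666, coefficient = 2
x_2 = 2.4500, f(x_2) = 28.391449, coefficient = 2
x_3 = 3.0500, f(x_3) = 64.401800, coefficient = 2
x_4 = 3.6500, f(x_4) = 140.432531, coefficient = 2
x_5 = 4.2500, f(x_5) = 297.948002, coefficient = 1

I ≈ (0.600000/2) × 792.293825 = 237.688148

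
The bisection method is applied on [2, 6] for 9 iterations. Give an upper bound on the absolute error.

Bisection error bound: |error| ≤ (b-a)/2^n
|error| ≤ (6 - 2)/2^9 = 4/2^9
|error| ≤ 0.0078125000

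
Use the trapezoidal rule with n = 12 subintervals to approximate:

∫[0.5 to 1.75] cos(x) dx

f(x) = cos(x)
a = 0.5, b = 1.75, n = 12
h = (b - a)/n = 0.104167

Trapezoidal rule: (h/2)[f(x₀) + 2f(x₁) + 2f(x₂) + ... + f(xₙ)]

x_0 = 0.5000, f(x_0) = 0.877583, coefficient = 1
x_1 = 0.6042, f(x_1) = 0.822976, coefficient = 2
x_2 = 0.7083, f(x_2) = 0.759447, coefficient = 2
x_3 = 0.8125, f(x_3) = 0.687686, coefficient = 2
x_4 = 0.9167, f(x_4) = 0.608469, coefficient = 2
x_5 = 1.0208, f(x_5) = 0.522656, coefficient = 2
x_6 = 1.1250, f(x_6) = 0.431177, coefficient = 2
x_7 = 1.2292, f(x_7) = 0.335023, coefficient = 2
x_8 = 1.3333, f(x_8) = 0.235238, coefficient = 2
x_9 = 1.4375, f(x_9) = 0.132902, coefficient = 2
x_10 = 1.5417, f(x_10) = 0.029126, coefficient = 2
x_11 = 1.6458, f(x_11) = -0.074967, coefficient = 2
x_12 = 1.7500, f(x_12) = -0.178246, coefficient = 1

I ≈ (0.104167/2) × 9.678799 = 0.504104
Exact value: 0.504560
Error: 0.000456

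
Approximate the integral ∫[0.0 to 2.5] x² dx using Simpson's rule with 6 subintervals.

f(x) = x²
a = 0.0, b = 2.5, n = 6
h = (b - a)/n = 0.416667

Simpson's rule: (h/3)[f(x₀) + 4f(x₁) + 2f(x₂) + ... + f(xₙ)]

x_0 = 0.0000, f(x_0) = 0.000000, coefficient = 1
x_1 = 0.4167, f(x_1) = 0.173611, coefficient = 4
x_2 = 0.8333, f(x_2) = 0.694444, coefficient = 2
x_3 = 1.2500, f(x_3) = 1.562500, coefficient = 4
x_4 = 1.6667, f(x_4) = 2.777778, coefficient = 2
x_5 = 2.0833, f(x_5) = 4.340278, coefficient = 4
x_6 = 2.5000, f(x_6) = 6.250000, coefficient = 1

I ≈ (0.416667/3) × 37.500000 = 5.208333
Exact value: 5.208333
Error: 0.000000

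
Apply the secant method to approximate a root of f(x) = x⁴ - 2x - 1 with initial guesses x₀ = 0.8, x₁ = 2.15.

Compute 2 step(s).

f(x) = x⁴ - 2x - 1
x₀ = 0.8, x₁ = 2.15

Secant formula: x_{n+1} = x_n - f(x_n)(x_n - x_{n-1})/(f(x_n) - f(x_{n-1}))

Iteration 1:
  f(0.800000) = -2.190400
  f(2.150000) = 16.067506
  x_2 = 2.150000 - 16.067506×(2.150000 - 0.800000)/(16.067506 - (-2.190400))
       = 0.961959
Iteration 2:
  f(2.150000) = 16.067506
  f(0.961959) = -2.067617
  x_3 = 0.961959 - (-2.067617)×(0.961959 - 2.150000)/(-2.067617 - 16.067506)
       = 1.097410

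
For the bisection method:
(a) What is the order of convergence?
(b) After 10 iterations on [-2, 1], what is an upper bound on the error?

(a) Bisection has linear (order 1) convergence; the error is halved each step.

(b) Error bound = (b-a)/2^n = (1 - (-2))/2^{10}
    = 3/2^{10}

(a) 1 (linear); (b) error ≤ 2.93e-03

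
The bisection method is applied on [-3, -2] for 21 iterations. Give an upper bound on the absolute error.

Bisection error bound: |error| ≤ (b-a)/2^n
|error| ≤ (-2 - (-3))/2^21 = 1/2^21
|error| ≤ 0.0000004768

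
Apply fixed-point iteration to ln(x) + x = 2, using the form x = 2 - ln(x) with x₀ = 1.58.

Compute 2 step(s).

Equation: ln(x) + x = 2
Fixed-point form: x = 2 - ln(x)
x₀ = 1.58

x_1 = g(1.580000) = 1.542575
x_2 = g(1.542575) = 1.566547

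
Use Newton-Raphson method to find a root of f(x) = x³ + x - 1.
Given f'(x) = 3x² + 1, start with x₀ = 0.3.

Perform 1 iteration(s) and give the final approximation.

f(x) = x³ + x - 1
f'(x) = 3x² + 1
x₀ = 0.3

Newton-Raphson formula: x_{n+1} = x_n - f(x_n)/f'(x_n)

Iteration 1:
  f(0.300000) = -0.673000
  f'(0.300000) = 1.270000
  x_1 = 0.300000 - (-0.673000)/1.270000 = 0.829921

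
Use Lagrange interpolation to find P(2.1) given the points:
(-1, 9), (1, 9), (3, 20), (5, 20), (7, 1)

Lagrange interpolation formula:
P(x) = Σ yᵢ × Lᵢ(x)
where Lᵢ(x) = Π_{j≠i} (x - xⱼ)/(xᵢ - xⱼ)

L_0(2.1) = (2.1 - 1)/(-1 - 1) × (2.1 - 3)/(-1 - 3) × (2.1 - 5)/(-1 - 5) × (2.1 - 7)/(-1 - 7) = -0.036635
L_1(2.1) = (2.1 - (-1))/(1 - (-1)) × (2.1 - 3)/(1 - 3) × (2.1 - 5)/(1 - 5) × (2.1 - 7)/(1 - 7) = 0.412978
L_2(2.1) = (2.1 - (-1))/(3 - (-1)) × (2.1 - 1)/(3 - 1) × (2.1 - 5)/(3 - 5) × (2.1 - 7)/(3 - 7) = 0.757127
L_3(2.1) = (2.1 - (-1))/(5 - (-1)) × (2.1 - 1)/(5 - 1) × (2.1 - 3)/(5 - 3) × (2.1 - 7)/(5 - 7) = -0.156647
L_4(2.1) = (2.1 - (-1))/(7 - (-1)) × (2.1 - 1)/(7 - 1) × (2.1 - 3)/(7 - 3) × (2.1 - 5)/(7 - 5) = 0.023177

P(2.1) = 9×L_0(2.1) + 9×L_1(2.1) + 20×L_2(2.1) + 20×L_3(2.1) + 1×L_4(2.1)
P(2.1) = 15.419858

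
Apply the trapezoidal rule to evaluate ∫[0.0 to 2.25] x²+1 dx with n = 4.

f(x) = x²+1
a = 0.0, b = 2.25, n = 4
h = (b - a)/n = 0.562500

Trapezoidal rule: (h/2)[f(x₀) + 2f(x₁) + 2f(x₂) + ... + f(xₙ)]

x_0 = 0.0000, f(x_0) = 1.000000, coefficient = 1
x_1 = 0.5625, f(x_1) = 1.316406, coefficient = 2
x_2 = 1.1250, f(x_2) = 2.265625, coefficient = 2
x_3 = 1.6875, f(x_3) = 3.847656, coefficient = 2
x_4 = 2.2500, f(x_4) = 6.062500, coefficient = 1

I ≈ (0.562500/2) × 21.921875 = 6.165527
Exact value: 6.046875
Error: 0.118652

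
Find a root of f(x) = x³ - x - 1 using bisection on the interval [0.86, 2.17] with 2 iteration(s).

f(x) = x³ - x - 1
Initial interval: [0.86, 2.17]

Iteration 1:
  c_1 = (0.860000 + 2.170000)/2 = 1.515000
  f(c_1) = f(1.515000) = 0.962266
  f(a) × f(c) < 0, new interval: [0.860000, 1.515000]
Iteration 2:
  c_2 = (0.860000 + 1.515000)/2 = 1.187500
  f(c_2) = f(1.187500) = -0.512939
  f(a) × f(c) ≥ 0, new interval: [1.187500, 1.515000]

After 2 iteration(s), the approximation is c_2 = 1.187500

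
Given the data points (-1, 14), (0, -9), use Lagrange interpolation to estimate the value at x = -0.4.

Lagrange interpolation formula:
P(x) = Σ yᵢ × Lᵢ(x)
where Lᵢ(x) = Π_{j≠i} (x - xⱼ)/(xᵢ - xⱼ)

L_0(-0.4) = (-0.4 - 0)/(-1 - 0) = 0.400000
L_1(-0.4) = (-0.4 - (-1))/(0 - (-1)) = 0.600000

P(-0.4) = 14×L_0(-0.4) + (-9)×L_1(-0.4)
P(-0.4) = 0.200000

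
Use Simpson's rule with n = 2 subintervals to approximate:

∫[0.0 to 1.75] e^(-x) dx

f(x) = e^(-x)
a = 0.0, b = 1.75, n = 2
h = (b - a)/n = 0.875000

Simpson's rule: (h/3)[f(x₀) + 4f(x₁) + 2f(x₂) + ... + f(xₙ)]

x_0 = 0.0000, f(x_0) = 1.000000, coefficient = 1
x_1 = 0.8750, f(x_1) = 0.416862, coefficient = 4
x_2 = 1.7500, f(x_2) = 0.173774, coefficient = 1

I ≈ (0.875000/3) × 2.841222 = 0.828690
Exact value: 0.826226
Error: 0.002464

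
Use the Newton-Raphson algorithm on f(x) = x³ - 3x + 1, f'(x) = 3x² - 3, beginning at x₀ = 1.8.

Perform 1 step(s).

f(x) = x³ - 3x + 1
f'(x) = 3x² - 3
x₀ = 1.8

Newton-Raphson formula: x_{n+1} = x_n - f(x_n)/f'(x_n)

Iteration 1:
  f(1.800000) = 1.432000
  f'(1.800000) = 6.720000
  x_1 = 1.800000 - 1.432000/6.720000 = 1.586905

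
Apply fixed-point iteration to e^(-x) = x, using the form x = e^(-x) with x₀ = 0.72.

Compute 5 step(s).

Equation: e^(-x) = x
Fixed-point form: x = e^(-x)
x₀ = 0.72

x_1 = g(0.720000) = 0.486752
x_2 = g(0.486752) = 0.614619
x_3 = g(0.614619) = 0.540847
x_4 = g(0.540847) = 0.582255
x_5 = g(0.582255) = 0.558637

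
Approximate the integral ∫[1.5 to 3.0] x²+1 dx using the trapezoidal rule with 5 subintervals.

f(x) = x²+1
a = 1.5, b = 3.0, n = 5
h = (b - a)/n = 0.300000

Trapezoidal rule: (h/2)[f(x₀) + 2f(x₁) + 2f(x₂) + ... + f(xₙ)]

x_0 = 1.5000, f(x_0) = 3.250000, coefficient = 1
x_1 = 1.8000, f(x_1) = 4.240000, coefficient = 2
x_2 = 2.1000, f(x_2) = 5.410000, coefficient = 2
x_3 = 2.4000, f(x_3) = 6.760000, coefficient = 2
x_4 = 2.7000, f(x_4) = 8.290000, coefficient = 2
x_5 = 3.0000, f(x_5) = 10.000000, coefficient = 1

I ≈ (0.300000/2) × 62.650000 = 9.397500
Exact value: 9.375000
Error: 0.022500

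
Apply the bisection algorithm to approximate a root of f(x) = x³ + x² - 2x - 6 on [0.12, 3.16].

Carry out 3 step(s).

f(x) = x³ + x² - 2x - 6
Initial interval: [0.12, 3.16]

Iteration 1:
  c_1 = (0.120000 + 3.160000)/2 = 1.640000
  f(c_1) = f(1.640000) = -2.179456
  f(a) × f(c) ≥ 0, new interval: [1.640000, 3.160000]
Iteration 2:
  c_2 = (1.640000 + 3.160000)/2 = 2.400000
  f(c_2) = f(2.400000) = 8.784000
  f(a) × f(c) < 0, new interval: [1.640000, 2.400000]
Iteration 3:
  c_3 = (1.640000 + 2.400000)/2 = 2.020000
  f(c_3) = f(2.020000) = 2.282808
  f(a) × f(c) < 0, new interval: [1.640000, 2.020000]

After 3 iteration(s), the approximation is c_3 = 2.020000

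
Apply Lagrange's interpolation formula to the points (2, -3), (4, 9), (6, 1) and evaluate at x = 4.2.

Lagrange interpolation formula:
P(x) = Σ yᵢ × Lᵢ(x)
where Lᵢ(x) = Π_{j≠i} (x - xⱼ)/(xᵢ - xⱼ)

L_0(4.2) = (4.2 - 4)/(2 - 4) × (4.2 - 6)/(2 - 6) = -0.045000
L_1(4.2) = (4.2 - 2)/(4 - 2) × (4.2 - 6)/(4 - 6) = 0.990000
L_2(4.2) = (4.2 - 2)/(6 - 2) × (4.2 - 4)/(6 - 4) = 0.055000

P(4.2) = (-3)×L_0(4.2) + 9×L_1(4.2) + 1×L_2(4.2)
P(4.2) = 9.100000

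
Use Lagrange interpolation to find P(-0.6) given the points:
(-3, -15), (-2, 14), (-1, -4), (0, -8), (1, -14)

Lagrange interpolation formula:
P(x) = Σ yᵢ × Lᵢ(x)
where Lᵢ(x) = Π_{j≠i} (x - xⱼ)/(xᵢ - xⱼ)

L_0(-0.6) = (-0.6 - (-2))/(-3 - (-2)) × (-0.6 - (-1))/(-3 - (-1)) × (-0.6 - 0)/(-3 - 0) × (-0.6 - 1)/(-3 - 1) = 0.022400
L_1(-0.6) = (-0.6 - (-3))/(-2 - (-3)) × (-0.6 - (-1))/(-2 - (-1)) × (-0.6 - 0)/(-2 - 0) × (-0.6 - 1)/(-2 - 1) = -0.153600
L_2(-0.6) = (-0.6 - (-3))/(-1 - (-3)) × (-0.6 - (-2))/(-1 - (-2)) × (-0.6 - 0)/(-1 - 0) × (-0.6 - 1)/(-1 - 1) = 0.806400
L_3(-0.6) = (-0.6 - (-3))/(0 - (-3)) × (-0.6 - (-2))/(0 - (-2)) × (-0.6 - (-1))/(0 - (-1)) × (-0.6 - 1)/(0 - 1) = 0.358400
L_4(-0.6) = (-0.6 - (-3))/(1 - (-3)) × (-0.6 - (-2))/(1 - (-2)) × (-0.6 - (-1))/(1 - (-1)) × (-0.6 - 0)/(1 - 0) = -0.033600

P(-0.6) = (-15)×L_0(-0.6) + 14×L_1(-0.6) + (-4)×L_2(-0.6) + (-8)×L_3(-0.6) + (-14)×L_4(-0.6)
P(-0.6) = -8.108800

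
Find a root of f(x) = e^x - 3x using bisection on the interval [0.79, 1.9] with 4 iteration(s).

f(x) = e^x - 3x
Initial interval: [0.79, 1.9]

Iteration 1:
  c_1 = (0.790000 + 1.900000)/2 = 1.345000
  f(c_1) = f(1.345000) = -0.196813
  f(a) × f(c) ≥ 0, new interval: [1.345000, 1.900000]
Iteration 2:
  c_2 = (1.345000 + 1.900000)/2 = 1.622500
  f(c_2) = f(1.622500) = 0.198239
  f(a) × f(c) < 0, new interval: [1.345000, 1.622500]
Iteration 3:
  c_3 = (1.345000 + 1.622500)/2 = 1.483750
  f(c_3) = f(1.483750) = -0.041800
  f(a) × f(c) ≥ 0, new interval: [1.483750, 1.622500]
Iteration 4:
  c_4 = (1.483750 + 1.622500)/2 = 1.553125
  f(c_4) = f(1.553125) = 0.066842
  f(a) × f(c) < 0, new interval: [1.483750, 1.553125]

After 4 iteration(s), the approximation is c_4 = 1.553125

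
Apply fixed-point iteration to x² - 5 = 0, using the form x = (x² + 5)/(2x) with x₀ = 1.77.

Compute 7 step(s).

Equation: x² - 5 = 0
Fixed-point form: x = (x² + 5)/(2x)
x₀ = 1.77

x_1 = g(1.770000) = 2.297429
x_2 = g(2.297429) = 2.236887
x_3 = g(2.236887) = 2.236068
x_4 = g(2.236068) = 2.236068
x_5 = g(2.236068) = 2.236068
x_6 = g(2.236068) = 2.236068
x_7 = g(2.236068) = 2.236068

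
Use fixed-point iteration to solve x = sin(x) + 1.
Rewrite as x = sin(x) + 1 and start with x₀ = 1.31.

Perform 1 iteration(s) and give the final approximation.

Equation: x = sin(x) + 1
Fixed-point form: x = sin(x) + 1
x₀ = 1.31

x_1 = g(1.310000) = 1.966185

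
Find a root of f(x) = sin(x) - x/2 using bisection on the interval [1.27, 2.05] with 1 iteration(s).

f(x) = sin(x) - x/2
Initial interval: [1.27, 2.05]

Iteration 1:
  c_1 = (1.270000 + 2.050000)/2 = 1.660000
  f(c_1) = f(1.660000) = 0.166024
  f(a) × f(c) ≥ 0, new interval: [1.660000, 2.050000]

After 1 iteration(s), the approximation is c_1 = 1.660000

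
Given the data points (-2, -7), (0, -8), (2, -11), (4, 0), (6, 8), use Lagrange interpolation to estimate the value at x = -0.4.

Lagrange interpolation formula:
P(x) = Σ yᵢ × Lᵢ(x)
where Lᵢ(x) = Π_{j≠i} (x - xⱼ)/(xᵢ - xⱼ)

L_0(-0.4) = (-0.4 - 0)/(-2 - 0) × (-0.4 - 2)/(-2 - 2) × (-0.4 - 4)/(-2 - 4) × (-0.4 - 6)/(-2 - 6) = 0.070400
L_1(-0.4) = (-0.4 - (-2))/(0 - (-2)) × (-0.4 - 2)/(0 - 2) × (-0.4 - 4)/(0 - 4) × (-0.4 - 6)/(0 - 6) = 1.126400
L_2(-0.4) = (-0.4 - (-2))/(2 - (-2)) × (-0.4 - 0)/(2 - 0) × (-0.4 - 4)/(2 - 4) × (-0.4 - 6)/(2 - 6) = -0.281600
L_3(-0.4) = (-0.4 - (-2))/(4 - (-2)) × (-0.4 - 0)/(4 - 0) × (-0.4 - 2)/(4 - 2) × (-0.4 - 6)/(4 - 6) = 0.102400
L_4(-0.4) = (-0.4 - (-2))/(6 - (-2)) × (-0.4 - 0)/(6 - 0) × (-0.4 - 2)/(6 - 2) × (-0.4 - 4)/(6 - 4) = -0.017600

P(-0.4) = (-7)×L_0(-0.4) + (-8)×L_1(-0.4) + (-11)×L_2(-0.4) + 0×L_3(-0.4) + 8×L_4(-0.4)
P(-0.4) = -6.547200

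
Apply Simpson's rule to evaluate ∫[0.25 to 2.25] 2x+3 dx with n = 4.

f(x) = 2x+3
a = 0.25, b = 2.25, n = 4
h = (b - a)/n = 0.500000

Simpson's rule: (h/3)[f(x₀) + 4f(x₁) + 2f(x₂) + ... + f(xₙ)]

x_0 = 0.2500, f(x_0) = 3.500000, coefficient = 1
x_1 = 0.7500, f(x_1) = 4.500000, coefficient = 4
x_2 = 1.2500, f(x_2) = 5.500000, coefficient = 2
x_3 = 1.7500, f(x_3) = 6.500000, coefficient = 4
x_4 = 2.2500, f(x_4) = 7.500000, coefficient = 1

I ≈ (0.500000/3) × 66.000000 = 11.000000
Exact value: 11.000000
Error: 0.000000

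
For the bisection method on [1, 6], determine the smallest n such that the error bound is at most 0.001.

We need (b-a)/2^n ≤ 0.001
(6 - 1)/2^n ≤ 0.001
5/2^n ≤ 0.001
2^n ≥ 5000
n ≥ log₂(5000) = 12.29
n ≥ 13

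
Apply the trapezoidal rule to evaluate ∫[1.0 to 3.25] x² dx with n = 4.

f(x) = x²
a = 1.0, b = 3.25, n = 4
h = (b - a)/n = 0.562500

Trapezoidal rule: (h/2)[f(x₀) + 2f(x₁) + 2f(x₂) + ... + f(xₙ)]

x_0 = 1.0000, f(x_0) = 1.000000, coefficient = 1
x_1 = 1.5625, f(x_1) = 2.441406, coefficient = 2
x_2 = 2.1250, f(x_2) = 4.515625, coefficient = 2
x_3 = 2.6875, f(x_3) = 7.222656, coefficient = 2
x_4 = 3.2500, f(x_4) = 10.562500, coefficient = 1

I ≈ (0.562500/2) × 39.921875 = 11.228027
Exact value: 11.109375
Error: 0.118652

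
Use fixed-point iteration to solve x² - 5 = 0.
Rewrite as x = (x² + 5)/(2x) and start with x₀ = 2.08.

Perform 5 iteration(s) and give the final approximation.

Equation: x² - 5 = 0
Fixed-point form: x = (x² + 5)/(2x)
x₀ = 2.08

x_1 = g(2.080000) = 2.241923
x_2 = g(2.241923) = 2.236076
x_3 = g(2.236076) = 2.236068
x_4 = g(2.236068) = 2.236068
x_5 = g(2.236068) = 2.236068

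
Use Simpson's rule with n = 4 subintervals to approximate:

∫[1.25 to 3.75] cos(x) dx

f(x) = cos(x)
a = 1.25, b = 3.75, n = 4
h = (b - a)/n = 0.625000

Simpson's rule: (h/3)[f(x₀) + 4f(x₁) + 2f(x₂) + ... + f(xₙ)]

x_0 = 1.2500, f(x_0) = 0.315322, coefficient = 1
x_1 = 1.8750, f(x_1) = -0.299534, coefficient = 4
x_2 = 2.5000, f(x_2) = -0.801144, coefficient = 2
x_3 = 3.1250, f(x_3) = -0.999862, coefficient = 4
x_4 = 3.7500, f(x_4) = -0.820559, coefficient = 1

I ≈ (0.625000/3) × -7.305108 = -1.521897
Exact value: -1.520546
Error: 0.001351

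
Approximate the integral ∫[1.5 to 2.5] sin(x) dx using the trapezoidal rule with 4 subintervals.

f(x) = sin(x)
a = 1.5, b = 2.5, n = 4
h = (b - a)/n = 0.250000

Trapezoidal rule: (h/2)[f(x₀) + 2f(x₁) + 2f(x₂) + ... + f(xₙ)]

x_0 = 1.5000, f(x_0) = 0.997495, coefficient = 1
x_1 = 1.7500, f(x_1) = 0.983986, coefficient = 2
x_2 = 2.0000, f(x_2) = 0.909297, coefficient = 2
x_3 = 2.2500, f(x_3) = 0.778073, coefficient = 2
x_4 = 2.5000, f(x_4) = 0.598472, coefficient = 1

I ≈ (0.250000/2) × 6.938680 = 0.867335
Exact value: 0.871881
Error: 0.004546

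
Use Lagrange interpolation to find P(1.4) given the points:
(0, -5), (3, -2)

Lagrange interpolation formula:
P(x) = Σ yᵢ × Lᵢ(x)
where Lᵢ(x) = Π_{j≠i} (x - xⱼ)/(xᵢ - xⱼ)

L_0(1.4) = (1.4 - 3)/(0 - 3) = 0.533333
L_1(1.4) = (1.4 - 0)/(3 - 0) = 0.466667

P(1.4) = (-5)×L_0(1.4) + (-2)×L_1(1.4)
P(1.4) = -3.600000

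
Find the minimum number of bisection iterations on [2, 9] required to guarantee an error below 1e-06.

We need (b-a)/2^n ≤ 1e-06
(9 - 2)/2^n ≤ 1e-06
7/2^n ≤ 1e-06
2^n ≥ 7000000
n ≥ log₂(7000000) = 22.74
n ≥ 23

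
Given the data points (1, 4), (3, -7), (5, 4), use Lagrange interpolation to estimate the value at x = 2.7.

Lagrange interpolation formula:
P(x) = Σ yᵢ × Lᵢ(x)
where Lᵢ(x) = Π_{j≠i} (x - xⱼ)/(xᵢ - xⱼ)

L_0(2.7) = (2.7 - 3)/(1 - 3) × (2.7 - 5)/(1 - 5) = 0.086250
L_1(2.7) = (2.7 - 1)/(3 - 1) × (2.7 - 5)/(3 - 5) = 0.977500
L_2(2.7) = (2.7 - 1)/(5 - 1) × (2.7 - 3)/(5 - 3) = -0.063750

P(2.7) = 4×L_0(2.7) + (-7)×L_1(2.7) + 4×L_2(2.7)
P(2.7) = -6.752500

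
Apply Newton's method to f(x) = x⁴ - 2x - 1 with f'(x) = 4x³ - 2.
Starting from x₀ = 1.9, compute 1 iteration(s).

f(x) = x⁴ - 2x - 1
f'(x) = 4x³ - 2
x₀ = 1.9

Newton-Raphson formula: x_{n+1} = x_n - f(x_n)/f'(x_n)

Iteration 1:
  f(1.900000) = 8.232100
  f'(1.900000) = 25.436000
  x_1 = 1.900000 - 8.232100/25.436000 = 1.576360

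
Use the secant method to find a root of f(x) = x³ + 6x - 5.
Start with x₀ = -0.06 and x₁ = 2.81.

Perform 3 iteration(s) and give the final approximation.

f(x) = x³ + 6x - 5
x₀ = -0.06, x₁ = 2.81

Secant formula: x_{n+1} = x_n - f(x_n)(x_n - x_{n-1})/(f(x_n) - f(x_{n-1}))

Iteration 1:
  f(-0.060000) = -5.360216
  f(2.810000) = 34.048041
  x_2 = 2.810000 - 34.048041×(2.810000 - (-0.060000))/(34.048041 - (-5.360216))
       = 0.330370
Iteration 2:
  f(2.810000) = 34.048041
  f(0.330370) = -2.981719
  x_3 = 0.330370 - (-2.981719)×(0.330370 - 2.810000)/(-2.981719 - 34.048041)
       = 0.530036
Iteration 3:
  f(0.330370) = -2.981719
  f(0.530036) = -1.670878
  x_4 = 0.530036 - (-1.670878)×(0.530036 - 0.330370)/(-1.670878 - (-2.981719))
       = 0.784541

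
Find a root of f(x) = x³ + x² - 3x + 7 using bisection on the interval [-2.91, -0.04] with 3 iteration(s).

f(x) = x³ + x² - 3x + 7
Initial interval: [-2.91, -0.04]

Iteration 1:
  c_1 = (-2.910000 + (-0.040000))/2 = -1.475000
  f(c_1) = f(-1.475000) = 10.391578
  f(a) × f(c) < 0, new interval: [-2.910000, -1.475000]
Iteration 2:
  c_2 = (-2.910000 + (-1.475000))/2 = -2.192500
  f(c_2) = f(-2.192500) = 7.845085
  f(a) × f(c) < 0, new interval: [-2.910000, -2.192500]
Iteration 3:
  c_3 = (-2.910000 + (-2.192500))/2 = -2.551250
  f(c_3) = f(-2.551250) = 4.556855
  f(a) × f(c) < 0, new interval: [-2.910000, -2.551250]

After 3 iteration(s), the approximation is c_3 = -2.551250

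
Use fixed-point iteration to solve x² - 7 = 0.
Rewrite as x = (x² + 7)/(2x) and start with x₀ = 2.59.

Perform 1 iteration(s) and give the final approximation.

Equation: x² - 7 = 0
Fixed-point form: x = (x² + 7)/(2x)
x₀ = 2.59

x_1 = g(2.590000) = 2.646351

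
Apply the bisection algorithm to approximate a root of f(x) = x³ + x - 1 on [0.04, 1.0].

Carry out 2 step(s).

f(x) = x³ + x - 1
Initial interval: [0.04, 1.0]

Iteration 1:
  c_1 = (0.040000 + 1.000000)/2 = 0.520000
  f(c_1) = f(0.520000) = -0.339392
  f(a) × f(c) ≥ 0, new interval: [0.520000, 1.000000]
Iteration 2:
  c_2 = (0.520000 + 1.000000)/2 = 0.760000
  f(c_2) = f(0.760000) = 0.198976
  f(a) × f(c) < 0, new interval: [0.520000, 0.760000]

After 2 iteration(s), the approximation is c_2 = 0.760000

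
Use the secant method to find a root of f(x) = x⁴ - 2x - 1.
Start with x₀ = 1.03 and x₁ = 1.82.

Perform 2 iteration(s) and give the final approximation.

f(x) = x⁴ - 2x - 1
x₀ = 1.03, x₁ = 1.82

Secant formula: x_{n+1} = x_n - f(x_n)(x_n - x_{n-1})/(f(x_n) - f(x_{n-1}))

Iteration 1:
  f(1.030000) = -1.934491
  f(1.820000) = 6.331994
  x_2 = 1.820000 - 6.331994×(1.820000 - 1.030000)/(6.331994 - (-1.934491))
       = 1.214873
Iteration 2:
  f(1.820000) = 6.331994
  f(1.214873) = -1.251418
  x_3 = 1.214873 - (-1.251418)×(1.214873 - 1.820000)/(-1.251418 - 6.331994)
       = 1.314731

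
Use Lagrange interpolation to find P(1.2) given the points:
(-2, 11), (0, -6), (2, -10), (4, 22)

Lagrange interpolation formula:
P(x) = Σ yᵢ × Lᵢ(x)
where Lᵢ(x) = Π_{j≠i} (x - xⱼ)/(xᵢ - xⱼ)

L_0(1.2) = (1.2 - 0)/(-2 - 0) × (1.2 - 2)/(-2 - 2) × (1.2 - 4)/(-2 - 4) = -0.056000
L_1(1.2) = (1.2 - (-2))/(0 - (-2)) × (1.2 - 2)/(0 - 2) × (1.2 - 4)/(0 - 4) = 0.448000
L_2(1.2) = (1.2 - (-2))/(2 - (-2)) × (1.2 - 0)/(2 - 0) × (1.2 - 4)/(2 - 4) = 0.672000
L_3(1.2) = (1.2 - (-2))/(4 - (-2)) × (1.2 - 0)/(4 - 0) × (1.2 - 2)/(4 - 2) = -0.064000

P(1.2) = 11×L_0(1.2) + (-6)×L_1(1.2) + (-10)×L_2(1.2) + 22×L_3(1.2)
P(1.2) = -11.432000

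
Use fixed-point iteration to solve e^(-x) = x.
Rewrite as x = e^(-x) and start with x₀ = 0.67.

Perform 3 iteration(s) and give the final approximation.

Equation: e^(-x) = x
Fixed-point form: x = e^(-x)
x₀ = 0.67

x_1 = g(0.670000) = 0.511709
x_2 = g(0.511709) = 0.599470
x_3 = g(0.599470) = 0.549102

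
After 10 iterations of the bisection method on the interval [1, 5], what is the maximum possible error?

Bisection error bound: |error| ≤ (b-a)/2^n
|error| ≤ (5 - 1)/2^10 = 4/2^10
|error| ≤ 0.0039062500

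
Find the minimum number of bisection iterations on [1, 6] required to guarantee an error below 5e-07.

We need (b-a)/2^n ≤ 5e-07
(6 - 1)/2^n ≤ 5e-07
5/2^n ≤ 5e-07
2^n ≥ 10000000
n ≥ log₂(10000000) = 23.25
n ≥ 24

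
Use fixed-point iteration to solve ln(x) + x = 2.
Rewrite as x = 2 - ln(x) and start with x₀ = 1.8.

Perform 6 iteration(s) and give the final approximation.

Equation: ln(x) + x = 2
Fixed-point form: x = 2 - ln(x)
x₀ = 1.8

x_1 = g(1.800000) = 1.412213
x_2 = g(1.412213) = 1.654842
x_3 = g(1.654842) = 1.496295
x_4 = g(1.496295) = 1.597008
x_5 = g(1.597008) = 1.531868
x_6 = g(1.531868) = 1.573512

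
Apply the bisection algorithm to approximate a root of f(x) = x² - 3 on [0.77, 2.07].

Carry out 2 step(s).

f(x) = x² - 3
Initial interval: [0.77, 2.07]

Iteration 1:
  c_1 = (0.770000 + 2.070000)/2 = 1.420000
  f(c_1) = f(1.420000) = -0.983600
  f(a) × f(c) ≥ 0, new interval: [1.420000, 2.070000]
Iteration 2:
  c_2 = (1.420000 + 2.070000)/2 = 1.745000
  f(c_2) = f(1.745000) = 0.045025
  f(a) × f(c) < 0, new interval: [1.420000, 1.745000]

After 2 iteration(s), the approximation is c_2 = 1.745000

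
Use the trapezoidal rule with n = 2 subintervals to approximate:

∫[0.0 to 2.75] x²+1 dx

f(x) = x²+1
a = 0.0, b = 2.75, n = 2
h = (b - a)/n = 1.375000

Trapezoidal rule: (h/2)[f(x₀) + 2f(x₁) + 2f(x₂) + ... + f(xₙ)]

x_0 = 0.0000, f(x_0) = 1.000000, coefficient = 1
x_1 = 1.3750, f(x_1) = 2.890625, coefficient = 2
x_2 = 2.7500, f(x_2) = 8.562500, coefficient = 1

I ≈ (1.375000/2) × 15.343750 = 10.548828
Exact value: 9.682292
Error: 0.866536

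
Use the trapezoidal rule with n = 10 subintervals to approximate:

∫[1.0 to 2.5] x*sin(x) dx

f(x) = x*sin(x)
a = 1.0, b = 2.5, n = 10
h = (b - a)/n = 0.150000

Trapezoidal rule: (h/2)[f(x₀) + 2f(x₁) + 2f(x₂) + ... + f(xₙ)]

x_0 = 1.0000, f(x_0) = 0.841471, coefficient = 1
x_1 = 1.1500, f(x_1) = 1.049679, coefficient = 2
x_2 = 1.3000, f(x_2) = 1.252626, coefficient = 2
x_3 = 1.4500, f(x_3) = 1.439434, coefficient = 2
x_4 = 1.6000, f(x_4) = 1.599318, coefficient = 2
x_5 = 1.7500, f(x_5) = 1.721975, coefficient = 2
x_6 = 1.9000, f(x_6) = 1.797970, coefficient = 2
x_7 = 2.0500, f(x_7) = 1.819093, coefficient = 2
x_8 = 2.2000, f(x_8) = 1.778692, coefficient = 2
x_9 = 2.3500, f(x_9) = 1.671962, coefficient = 2
x_10 = 2.5000, f(x_10) = 1.496180, coefficient = 1

I ≈ (0.150000/2) × 30.599149 = 2.294936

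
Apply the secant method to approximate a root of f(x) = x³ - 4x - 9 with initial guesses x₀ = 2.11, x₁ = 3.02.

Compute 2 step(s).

f(x) = x³ - 4x - 9
x₀ = 2.11, x₁ = 3.02

Secant formula: x_{n+1} = x_n - f(x_n)(x_n - x_{n-1})/(f(x_n) - f(x_{n-1}))

Iteration 1:
  f(2.110000) = -8.046069
  f(3.020000) = 6.463608
  x_2 = 3.020000 - 6.463608×(3.020000 - 2.110000)/(6.463608 - (-8.046069))
       = 2.614623
Iteration 2:
  f(3.020000) = 6.463608
  f(2.614623) = -1.584260
  x_3 = 2.614623 - (-1.584260)×(2.614623 - 3.020000)/(-1.584260 - 6.463608)
       = 2.694424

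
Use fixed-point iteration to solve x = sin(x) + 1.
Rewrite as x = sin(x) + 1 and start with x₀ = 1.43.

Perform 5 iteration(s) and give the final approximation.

Equation: x = sin(x) + 1
Fixed-point form: x = sin(x) + 1
x₀ = 1.43

x_1 = g(1.430000) = 1.990105
x_2 = g(1.990105) = 1.913371
x_3 = g(1.913371) = 1.941893
x_4 = g(1.941893) = 1.931930
x_5 = g(1.931930) = 1.935497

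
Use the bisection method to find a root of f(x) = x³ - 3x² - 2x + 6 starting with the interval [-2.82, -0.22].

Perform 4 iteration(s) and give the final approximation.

f(x) = x³ - 3x² - 2x + 6
Initial interval: [-2.82, -0.22]

Iteration 1:
  c_1 = (-2.820000 + (-0.220000))/2 = -1.520000
  f(c_1) = f(-1.520000) = -1.403008
  f(a) × f(c) ≥ 0, new interval: [-1.520000, -0.220000]
Iteration 2:
  c_2 = (-1.520000 + (-0.220000))/2 = -0.870000
  f(c_2) = f(-0.870000) = 4.810797
  f(a) × f(c) < 0, new interval: [-1.520000, -0.870000]
Iteration 3:
  c_3 = (-1.520000 + (-0.870000))/2 = -1.195000
  f(c_3) = f(-1.195000) = 2.399435
  f(a) × f(c) < 0, new interval: [-1.520000, -1.195000]
Iteration 4:
  c_4 = (-1.520000 + (-1.195000))/2 = -1.357500
  f(c_4) = f(-1.357500) = 0.684972
  f(a) × f(c) < 0, new interval: [-1.520000, -1.357500]

After 4 iteration(s), the approximation is c_4 = -1.357500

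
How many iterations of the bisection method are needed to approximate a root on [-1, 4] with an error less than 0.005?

We need (b-a)/2^n ≤ 0.005
(4 - (-1))/2^n ≤ 0.005
5/2^n ≤ 0.005
2^n ≥ 1000
n ≥ log₂(1000) = 9.97
n ≥ 10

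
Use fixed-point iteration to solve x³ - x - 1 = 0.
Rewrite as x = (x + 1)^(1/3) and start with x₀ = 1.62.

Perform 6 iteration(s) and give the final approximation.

Equation: x³ - x - 1 = 0
Fixed-point form: x = (x + 1)^(1/3)
x₀ = 1.62

x_1 = g(1.620000) = 1.378586
x_2 = g(1.378586) = 1.334872
x_3 = g(1.334872) = 1.326644
x_4 = g(1.326644) = 1.325084
x_5 = g(1.325084) = 1.324787
x_6 = g(1.324787) = 1.324731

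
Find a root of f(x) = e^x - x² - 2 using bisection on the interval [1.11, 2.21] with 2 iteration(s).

f(x) = e^x - x² - 2
Initial interval: [1.11, 2.21]

Iteration 1:
  c_1 = (1.110000 + 2.210000)/2 = 1.660000
  f(c_1) = f(1.660000) = 0.503711
  f(a) × f(c) < 0, new interval: [1.110000, 1.660000]
Iteration 2:
  c_2 = (1.110000 + 1.660000)/2 = 1.385000
  f(c_2) = f(1.385000) = 0.076601
  f(a) × f(c) < 0, new interval: [1.110000, 1.385000]

After 2 iteration(s), the approximation is c_2 = 1.385000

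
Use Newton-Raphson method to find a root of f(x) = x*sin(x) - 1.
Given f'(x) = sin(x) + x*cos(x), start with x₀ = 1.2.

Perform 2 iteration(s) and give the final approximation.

f(x) = x*sin(x) - 1
f'(x) = sin(x) + x*cos(x)
x₀ = 1.2

Newton-Raphson formula: x_{n+1} = x_n - f(x_n)/f'(x_n)

Iteration 1:
  f(1.200000) = 0.118447
  f'(1.200000) = 1.366868
  x_1 = 1.200000 - 0.118447/1.366868 = 1.113344
Iteration 2:
  f(1.113344) = -0.001129
  f'(1.113344) = 1.388904
  x_2 = 1.113344 - (-0.001129)/1.388904 = 1.114157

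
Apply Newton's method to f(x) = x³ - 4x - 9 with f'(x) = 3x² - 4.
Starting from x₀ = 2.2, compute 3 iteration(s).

f(x) = x³ - 4x - 9
f'(x) = 3x² - 4
x₀ = 2.2

Newton-Raphson formula: x_{n+1} = x_n - f(x_n)/f'(x_n)

Iteration 1:
  f(2.200000) = -7.152000
  f'(2.200000) = 10.520000
  x_1 = 2.200000 - (-7.152000)/10.520000 = 2.879848
Iteration 2:
  f(2.879848) = 3.364696
  f'(2.879848) = 20.880572
  x_2 = 2.879848 - 3.364696/20.880572 = 2.718708
Iteration 3:
  f(2.718708) = 0.220151
  f'(2.718708) = 18.174118
  x_3 = 2.718708 - 0.220151/18.174118 = 2.706594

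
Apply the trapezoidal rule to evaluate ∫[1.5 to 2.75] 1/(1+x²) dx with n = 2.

f(x) = 1/(1+x²)
a = 1.5, b = 2.75, n = 2
h = (b - a)/n = 0.625000

Trapezoidal rule: (h/2)[f(x₀) + 2f(x₁) + 2f(x₂) + ... + f(xₙ)]

x_0 = 1.5000, f(x_0) = 0.307692, coefficient = 1
x_1 = 2.1250, f(x_1) = 0.181303, coefficient = 2
x_2 = 2.7500, f(x_2) = 0.116788, coefficient = 1

I ≈ (0.625000/2) × 0.787087 = 0.245965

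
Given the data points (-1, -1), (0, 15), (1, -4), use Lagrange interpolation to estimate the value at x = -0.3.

Lagrange interpolation formula:
P(x) = Σ yᵢ × Lᵢ(x)
where Lᵢ(x) = Π_{j≠i} (x - xⱼ)/(xᵢ - xⱼ)

L_0(-0.3) = (-0.3 - 0)/(-1 - 0) × (-0.3 - 1)/(-1 - 1) = 0.195000
L_1(-0.3) = (-0.3 - (-1))/(0 - (-1)) × (-0.3 - 1)/(0 - 1) = 0.910000
L_2(-0.3) = (-0.3 - (-1))/(1 - (-1)) × (-0.3 - 0)/(1 - 0) = -0.105000

P(-0.3) = (-1)×L_0(-0.3) + 15×L_1(-0.3) + (-4)×L_2(-0.3)
P(-0.3) = 13.875000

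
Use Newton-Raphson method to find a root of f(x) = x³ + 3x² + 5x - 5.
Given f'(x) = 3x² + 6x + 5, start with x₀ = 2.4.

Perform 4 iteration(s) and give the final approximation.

f(x) = x³ + 3x² + 5x - 5
f'(x) = 3x² + 6x + 5
x₀ = 2.4

Newton-Raphson formula: x_{n+1} = x_n - f(x_n)/f'(x_n)

Iteration 1:
  f(2.400000) = 38.104000
  f'(2.400000) = 36.680000
  x_1 = 2.400000 - 38.104000/36.680000 = 1.361178
Iteration 2:
  f(1.361178) = 9.886300
  f'(1.361178) = 18.725481
  x_2 = 1.361178 - 9.886300/18.725481 = 0.833218
Iteration 3:
  f(0.833218) = 1.827310
  f'(0.833218) = 12.082065
  x_3 = 0.833218 - 1.827310/12.082065 = 0.681976
Iteration 4:
  f(0.681976) = 0.122340
  f'(0.681976) = 10.487134
  x_4 = 0.681976 - 0.122340/10.487134 = 0.670311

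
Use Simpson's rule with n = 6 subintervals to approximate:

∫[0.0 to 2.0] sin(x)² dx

f(x) = sin(x)²
a = 0.0, b = 2.0, n = 6
h = (b - a)/n = 0.333333

Simpson's rule: (h/3)[f(x₀) + 4f(x₁) + 2f(x₂) + ... + f(xₙ)]

x_0 = 0.0000, f(x_0) = 0.000000, coefficient = 1
x_1 = 0.3333, f(x_1) = 0.107056, coefficient = 4
x_2 = 0.6667, f(x_2) = 0.382381, coefficient = 2
x_3 = 1.0000, f(x_3) = 0.708073, coefficient = 4
x_4 = 1.3333, f(x_4) = 0.944663, coefficient = 2
x_5 = 1.6667, f(x_5) = 0.990837, coefficient = 4
x_6 = 2.0000, f(x_6) = 0.826822, coefficient = 1

I ≈ (0.333333/3) × 10.704778 = 1.189420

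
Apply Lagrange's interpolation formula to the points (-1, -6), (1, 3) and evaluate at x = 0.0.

Lagrange interpolation formula:
P(x) = Σ yᵢ × Lᵢ(x)
where Lᵢ(x) = Π_{j≠i} (x - xⱼ)/(xᵢ - xⱼ)

L_0(0.0) = (0.0 - 1)/(-1 - 1) = 0.500000
L_1(0.0) = (0.0 - (-1))/(1 - (-1)) = 0.500000

P(0.0) = (-6)×L_0(0.0) + 3×L_1(0.0)
P(0.0) = -1.500000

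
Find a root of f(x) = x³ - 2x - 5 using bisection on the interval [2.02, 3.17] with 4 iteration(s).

f(x) = x³ - 2x - 5
Initial interval: [2.02, 3.17]

Iteration 1:
  c_1 = (2.020000 + 3.170000)/2 = 2.595000
  f(c_1) = f(2.595000) = 7.284795
  f(a) × f(c) < 0, new interval: [2.020000, 2.595000]
Iteration 2:
  c_2 = (2.020000 + 2.595000)/2 = 2.307500
  f(c_2) = f(2.307500) = 2.671414
  f(a) × f(c) < 0, new interval: [2.020000, 2.307500]
Iteration 3:
  c_3 = (2.020000 + 2.307500)/2 = 2.163750
  f(c_3) = f(2.163750) = 0.802775
  f(a) × f(c) < 0, new interval: [2.020000, 2.163750]
Iteration 4:
  c_4 = (2.020000 + 2.163750)/2 = 2.091875
  f(c_4) = f(2.091875) = -0.029828
  f(a) × f(c) ≥ 0, new interval: [2.091875, 2.163750]

After 4 iteration(s), the approximation is c_4 = 2.091875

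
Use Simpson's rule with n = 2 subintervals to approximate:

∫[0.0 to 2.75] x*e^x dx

f(x) = x*e^x
a = 0.0, b = 2.75, n = 2
h = (b - a)/n = 1.375000

Simpson's rule: (h/3)[f(x₀) + 4f(x₁) + 2f(x₂) + ... + f(xₙ)]

x_0 = 0.0000, f(x_0) = 0.000000, coefficient = 1
x_1 = 1.3750, f(x_1) = 5.438230, coefficient = 4
x_2 = 2.7500, f(x_2) = 43.017238, coefficient = 1

I ≈ (1.375000/3) × 64.770160 = 29.686323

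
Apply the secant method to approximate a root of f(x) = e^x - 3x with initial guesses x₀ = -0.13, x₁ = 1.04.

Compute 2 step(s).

f(x) = e^x - 3x
x₀ = -0.13, x₁ = 1.04

Secant formula: x_{n+1} = x_n - f(x_n)(x_n - x_{n-1})/(f(x_n) - f(x_{n-1}))

Iteration 1:
  f(-0.130000) = 1.268095
  f(1.040000) = -0.290783
  x_2 = 1.040000 - (-0.290783)×(1.040000 - (-0.130000))/(-0.290783 - 1.268095)
       = 0.821756
Iteration 2:
  f(1.040000) = -0.290783
  f(0.821756) = -0.190778
  x_3 = 0.821756 - (-0.190778)×(0.821756 - 1.040000)/(-0.190778 - (-0.290783))
       = 0.405418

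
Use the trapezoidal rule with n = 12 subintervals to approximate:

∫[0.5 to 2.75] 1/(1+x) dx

f(x) = 1/(1+x)
a = 0.5, b = 2.75, n = 12
h = (b - a)/n = 0.187500

Trapezoidal rule: (h/2)[f(x₀) + 2f(x₁) + 2f(x₂) + ... + f(xₙ)]

x_0 = 0.5000, f(x_0) = 0.666667, coefficient = 1
x_1 = 0.6875, f(x_1) = 0.592593, coefficient = 2
x_2 = 0.8750, f(x_2) = 0.533333, coefficient = 2
x_3 = 1.0625, f(x_3) = 0.484848, coefficient = 2
x_4 = 1.2500, f(x_4) = 0.444444, coefficient = 2
x_5 = 1.4375, f(x_5) = 0.410256, coefficient = 2
x_6 = 1.6250, f(x_6) = 0.380952, coefficient = 2
x_7 = 1.8125, f(x_7) = 0.355556, coefficient = 2
x_8 = 2.0000, f(x_8) = 0.333333, coefficient = 2
x_9 = 2.1875, f(x_9) = 0.313725, coefficient = 2
x_10 = 2.3750, f(x_10) = 0.296296, coefficient = 2
x_11 = 2.5625, f(x_11) = 0.280702, coefficient = 2
x_12 = 2.7500, f(x_12) = 0.266667, coefficient = 1

I ≈ (0.187500/2) × 9.785413 = 0.917383
Exact value: 0.916291
Error: 0.001092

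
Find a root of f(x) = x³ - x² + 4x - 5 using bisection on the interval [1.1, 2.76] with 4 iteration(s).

f(x) = x³ - x² + 4x - 5
Initial interval: [1.1, 2.76]

Iteration 1:
  c_1 = (1.100000 + 2.760000)/2 = 1.930000
  f(c_1) = f(1.930000) = 6.184157
  f(a) × f(c) < 0, new interval: [1.100000, 1.930000]
Iteration 2:
  c_2 = (1.100000 + 1.930000)/2 = 1.515000
  f(c_2) = f(1.515000) = 2.242041
  f(a) × f(c) < 0, new interval: [1.100000, 1.515000]
Iteration 3:
  c_3 = (1.100000 + 1.515000)/2 = 1.307500
  f(c_3) = f(1.307500) = 0.755689
  f(a) × f(c) < 0, new interval: [1.100000, 1.307500]
Iteration 4:
  c_4 = (1.100000 + 1.307500)/2 = 1.203750
  f(c_4) = f(1.203750) = 0.110237
  f(a) × f(c) < 0, new interval: [1.100000, 1.203750]

After 4 iteration(s), the approximation is c_4 = 1.203750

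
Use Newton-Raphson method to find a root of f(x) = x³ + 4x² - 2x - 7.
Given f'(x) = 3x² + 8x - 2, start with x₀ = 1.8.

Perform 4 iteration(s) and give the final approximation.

f(x) = x³ + 4x² - 2x - 7
f'(x) = 3x² + 8x - 2
x₀ = 1.8

Newton-Raphson formula: x_{n+1} = x_n - f(x_n)/f'(x_n)

Iteration 1:
  f(1.800000) = 8.192000
  f'(1.800000) = 22.120000
  x_1 = 1.800000 - 8.192000/22.120000 = 1.429656
Iteration 2:
  f(1.429656) = 1.238457
  f'(1.429656) = 15.569004
  x_2 = 1.429656 - 1.238457/15.569004 = 1.350110
Iteration 3:
  f(1.350110) = 0.051946
  f'(1.350110) = 14.269273
  x_3 = 1.350110 - 0.051946/14.269273 = 1.346470
Iteration 4:
  f(1.346470) = 0.000107
  f'(1.346470) = 14.210699
  x_4 = 1.346470 - 0.000107/14.210699 = 1.346462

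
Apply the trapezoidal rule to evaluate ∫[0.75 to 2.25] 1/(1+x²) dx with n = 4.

f(x) = 1/(1+x²)
a = 0.75, b = 2.25, n = 4
h = (b - a)/n = 0.375000

Trapezoidal rule: (h/2)[f(x₀) + 2f(x₁) + 2f(x₂) + ... + f(xₙ)]

x_0 = 0.7500, f(x_0) = 0.640000, coefficient = 1
x_1 = 1.1250, f(x_1) = 0.441379, coefficient = 2
x_2 = 1.5000, f(x_2) = 0.307692, coefficient = 2
x_3 = 1.8750, f(x_3) = 0.221453, coefficient = 2
x_4 = 2.2500, f(x_4) = 0.164948, coefficient = 1

I ≈ (0.375000/2) × 2.745998 = 0.514875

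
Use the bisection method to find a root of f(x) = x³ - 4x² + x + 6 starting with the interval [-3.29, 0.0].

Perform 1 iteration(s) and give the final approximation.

f(x) = x³ - 4x² + x + 6
Initial interval: [-3.29, 0.0]

Iteration 1:
  c_1 = (-3.290000 + 0.000000)/2 = -1.645000
  f(c_1) = f(-1.645000) = -10.920511
  f(a) × f(c) ≥ 0, new interval: [-1.645000, 0.000000]

After 1 iteration(s), the approximation is c_1 = -1.645000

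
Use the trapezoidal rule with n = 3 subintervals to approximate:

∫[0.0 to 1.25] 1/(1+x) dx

f(x) = 1/(1+x)
a = 0.0, b = 1.25, n = 3
h = (b - a)/n = 0.416667

Trapezoidal rule: (h/2)[f(x₀) + 2f(x₁) + 2f(x₂) + ... + f(xₙ)]

x_0 = 0.0000, f(x_0) = 1.000000, coefficient = 1
x_1 = 0.4167, f(x_1) = 0.705882, coefficient = 2
x_2 = 0.8333, f(x_2) = 0.545455, coefficient = 2
x_3 = 1.2500, f(x_3) = 0.444444, coefficient = 1

I ≈ (0.416667/2) × 3.947118 = 0.822316
Exact value: 0.810930
Error: 0.011386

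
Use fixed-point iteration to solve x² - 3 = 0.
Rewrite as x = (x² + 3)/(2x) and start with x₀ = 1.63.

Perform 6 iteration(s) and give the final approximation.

Equation: x² - 3 = 0
Fixed-point form: x = (x² + 3)/(2x)
x₀ = 1.63

x_1 = g(1.630000) = 1.735245
x_2 = g(1.735245) = 1.732054
x_3 = g(1.732054) = 1.732051
x_4 = g(1.732051) = 1.732051
x_5 = g(1.732051) = 1.732051
x_6 = g(1.732051) = 1.732051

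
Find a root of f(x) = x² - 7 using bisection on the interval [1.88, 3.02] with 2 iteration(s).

f(x) = x² - 7
Initial interval: [1.88, 3.02]

Iteration 1:
  c_1 = (1.880000 + 3.020000)/2 = 2.450000
  f(c_1) = f(2.450000) = -0.997500
  f(a) × f(c) ≥ 0, new interval: [2.450000, 3.020000]
Iteration 2:
  c_2 = (2.450000 + 3.020000)/2 = 2.735000
  f(c_2) = f(2.735000) = 0.480225
  f(a) × f(c) < 0, new interval: [2.450000, 2.735000]

After 2 iteration(s), the approximation is c_2 = 2.735000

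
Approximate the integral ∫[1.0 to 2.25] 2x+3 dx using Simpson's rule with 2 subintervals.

f(x) = 2x+3
a = 1.0, b = 2.25, n = 2
h = (b - a)/n = 0.625000

Simpson's rule: (h/3)[f(x₀) + 4f(x₁) + 2f(x₂) + ... + f(xₙ)]

x_0 = 1.0000, f(x_0) = 5.000000, coefficient = 1
x_1 = 1.6250, f(x_1) = 6.250000, coefficient = 4
x_2 = 2.2500, f(x_2) = 7.500000, coefficient = 1

I ≈ (0.625000/3) × 37.500000 = 7.812500
Exact value: 7.812500
Error: 0.000000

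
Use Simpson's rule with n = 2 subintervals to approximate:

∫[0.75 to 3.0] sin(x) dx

f(x) = sin(x)
a = 0.75, b = 3.0, n = 2
h = (b - a)/n = 1.125000

Simpson's rule: (h/3)[f(x₀) + 4f(x₁) + 2f(x₂) + ... + f(xₙ)]

x_0 = 0.7500, f(x_0) = 0.681639, coefficient = 1
x_1 = 1.8750, f(x_1) = 0.954086, coefficient = 4
x_2 = 3.0000, f(x_2) = 0.141120, coefficient = 1

I ≈ (1.125000/3) × 4.639102 = 1.739663
Exact value: 1.721681
Error: 0.017982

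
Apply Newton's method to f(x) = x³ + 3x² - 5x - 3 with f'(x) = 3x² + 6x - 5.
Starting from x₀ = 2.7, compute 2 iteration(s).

f(x) = x³ + 3x² - 5x - 3
f'(x) = 3x² + 6x - 5
x₀ = 2.7

Newton-Raphson formula: x_{n+1} = x_n - f(x_n)/f'(x_n)

Iteration 1:
  f(2.700000) = 25.053000
  f'(2.700000) = 33.070000
  x_1 = 2.700000 - 25.053000/33.070000 = 1.942425
Iteration 2:
  f(1.942425) = 5.935721
  f'(1.942425) = 17.973597
  x_2 = 1.942425 - 5.935721/17.973597 = 1.612178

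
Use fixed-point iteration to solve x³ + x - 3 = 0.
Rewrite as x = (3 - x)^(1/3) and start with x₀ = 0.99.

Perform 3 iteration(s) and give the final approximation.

Equation: x³ + x - 3 = 0
Fixed-point form: x = (3 - x)^(1/3)
x₀ = 0.99

x_1 = g(0.990000) = 1.262017
x_2 = g(1.262017) = 1.202306
x_3 = g(1.202306) = 1.215921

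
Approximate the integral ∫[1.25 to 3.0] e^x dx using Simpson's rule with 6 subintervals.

f(x) = e^x
a = 1.25, b = 3.0, n = 6
h = (b - a)/n = 0.291667

Simpson's rule: (h/3)[f(x₀) + 4f(x₁) + 2f(x₂) + ... + f(xₙ)]

x_0 = 1.2500, f(x_0) = 3.490343, coefficient = 1
x_1 = 1.5417, f(x_1) = 4.672371, coefficient = 4
x_2 = 1.8333, f(x_2) = 6.254701, coefficient = 2
x_3 = 2.1250, f(x_3) = 8.372897, coefficient = 4
x_4 = 2.4167, f(x_4) = 11.208436, coefficient = 2
x_5 = 2.7083, f(x_5) = 15.004248, coefficient = 4
x_6 = 3.0000, f(x_6) = 20.085537, coefficient = 1

I ≈ (0.291667/3) × 170.700217 = 16.595854
Exact value: 16.595194
Error: 0.000661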